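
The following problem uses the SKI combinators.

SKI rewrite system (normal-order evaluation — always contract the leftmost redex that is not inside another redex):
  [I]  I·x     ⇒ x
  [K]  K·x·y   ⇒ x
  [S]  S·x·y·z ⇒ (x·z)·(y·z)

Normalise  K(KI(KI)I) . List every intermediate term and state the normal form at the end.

Answer: normal form = KI  (in 2 steps)

Reduction:
  start: K(KI(KI)I)
  [1] K(II)
  [2] KI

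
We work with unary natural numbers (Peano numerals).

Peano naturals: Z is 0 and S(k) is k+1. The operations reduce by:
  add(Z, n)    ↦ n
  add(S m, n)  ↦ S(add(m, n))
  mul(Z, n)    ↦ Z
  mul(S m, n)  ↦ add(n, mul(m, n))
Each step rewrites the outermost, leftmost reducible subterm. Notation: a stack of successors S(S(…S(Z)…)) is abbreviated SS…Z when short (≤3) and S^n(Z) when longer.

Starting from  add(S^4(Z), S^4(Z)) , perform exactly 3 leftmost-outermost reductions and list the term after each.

Answer: after 3 steps: S(S(S(add(SZ, S^4(Z)))))

Reduction:
  start: add(S^4(Z), S^4(Z))
  step 1: S(add(SSSZ, S^4(Z)))
  step 2: S(S(add(SSZ, S^4(Z))))
  step 3: S(S(S(add(SZ, S^4(Z)))))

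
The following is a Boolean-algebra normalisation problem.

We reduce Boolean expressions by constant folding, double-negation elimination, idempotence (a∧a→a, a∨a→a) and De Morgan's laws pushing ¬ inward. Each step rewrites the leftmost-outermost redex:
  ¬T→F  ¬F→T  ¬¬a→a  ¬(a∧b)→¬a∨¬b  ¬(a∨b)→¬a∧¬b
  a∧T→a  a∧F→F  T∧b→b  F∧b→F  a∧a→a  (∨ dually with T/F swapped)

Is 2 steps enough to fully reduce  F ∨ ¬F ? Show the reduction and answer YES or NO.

Answer: YES — reaches normal form T in 2 ≤ 2 steps

Derivation:
  start: F ∨ ¬F
  [1] ¬F
  [2] T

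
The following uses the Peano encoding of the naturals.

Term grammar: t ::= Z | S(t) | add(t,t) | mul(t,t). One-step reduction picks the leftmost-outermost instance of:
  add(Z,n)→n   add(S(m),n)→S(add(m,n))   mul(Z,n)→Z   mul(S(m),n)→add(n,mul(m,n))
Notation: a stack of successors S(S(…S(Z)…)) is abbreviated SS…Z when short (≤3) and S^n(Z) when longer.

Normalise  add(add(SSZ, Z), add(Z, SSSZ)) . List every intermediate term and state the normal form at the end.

Answer: normal form = S^5(Z)  (in 7 steps)

Working:
  start: add(add(SSZ, Z), add(Z, SSSZ))
  →1  add(S(add(SZ, Z)), add(Z, SSSZ))
  →2  S(add(add(SZ, Z), add(Z, SSSZ)))
  →3  S(add(S(add(Z, Z)), add(Z, SSSZ)))
  →4  S(S(add(add(Z, Z), add(Z, SSSZ))))
  →5  S(S(add(Z, add(Z, SSSZ))))
  →6  S(S(add(Z, SSSZ)))
  →7  S^5(Z)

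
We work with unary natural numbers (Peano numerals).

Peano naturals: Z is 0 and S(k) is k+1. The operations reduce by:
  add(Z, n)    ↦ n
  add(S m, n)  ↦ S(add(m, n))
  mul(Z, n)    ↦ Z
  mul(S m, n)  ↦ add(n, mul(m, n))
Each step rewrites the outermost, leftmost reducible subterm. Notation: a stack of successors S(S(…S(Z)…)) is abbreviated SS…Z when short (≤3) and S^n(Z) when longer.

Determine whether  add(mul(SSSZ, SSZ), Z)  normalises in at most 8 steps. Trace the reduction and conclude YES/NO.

  start: add(mul(SSSZ, SSZ), Z)
  →1  add(add(SSZ, mul(SSZ, SSZ)), Z)
  →2  add(S(add(SZ, mul(SSZ, SSZ))), Z)
  →3  S(add(add(SZ, mul(SSZ, SSZ)), Z))
  →4  S(add(S(add(Z, mul(SSZ, SSZ))), Z))
  →5  S(S(add(add(Z, mul(SSZ, SSZ)), Z)))
  →6  S(S(add(mul(SSZ, SSZ), Z)))
  →7  S(S(add(add(SSZ, mul(SZ, SSZ)), Z)))
  →8  S(S(add(S(add(SZ, mul(SZ, SSZ))), Z)))

Answer: NO — after 8 steps the term is S(S(add(S(add(SZ, mul(SZ, SSZ))), Z))), not yet normal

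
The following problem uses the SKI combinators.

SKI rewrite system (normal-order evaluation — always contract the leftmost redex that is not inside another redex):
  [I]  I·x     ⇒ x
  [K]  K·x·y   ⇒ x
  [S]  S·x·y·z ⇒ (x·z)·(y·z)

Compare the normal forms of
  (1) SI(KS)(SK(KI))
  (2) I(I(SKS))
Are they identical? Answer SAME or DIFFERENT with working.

Answer: DIFFERENT — A ⇓ S, B ⇓ SKS

Working:
Term A:
  start: SI(KS)(SK(KI))
  [1] I(SK(KI))(KS(SK(KI)))
  [2] SK(KI)(KS(SK(KI)))
  [3] K(KS(SK(KI)))(KI(KS(SK(KI))))
  [4] KS(SK(KI))
  [5] S

Term B:
  start: I(I(SKS))
  [1] I(SKS)
  [2] SKS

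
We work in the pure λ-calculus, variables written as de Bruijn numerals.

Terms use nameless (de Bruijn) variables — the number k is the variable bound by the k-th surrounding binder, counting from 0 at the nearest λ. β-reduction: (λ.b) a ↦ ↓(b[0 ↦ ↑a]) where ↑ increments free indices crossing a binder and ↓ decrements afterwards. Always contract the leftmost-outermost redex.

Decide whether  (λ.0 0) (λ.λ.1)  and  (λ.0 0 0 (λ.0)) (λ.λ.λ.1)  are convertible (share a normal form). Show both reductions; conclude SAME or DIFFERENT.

Answer: SAME — A ⇓ λ.λ.λ.1, B ⇓ λ.λ.λ.1

Reduction:
Term A:
  start: (λ.0 0) (λ.λ.1)
  step 1: (λ.λ.1) (λ.λ.1)
  step 2: λ.λ.λ.1

Term B:
  start: (λ.0 0 0 (λ.0)) (λ.λ.λ.1)
  step 1: (λ.λ.λ.1) (λ.λ.λ.1) (λ.λ.λ.1) (λ.0)
  step 2: (λ.λ.1) (λ.λ.λ.1) (λ.0)
  step 3: (λ.λ.λ.λ.1) (λ.0)
  step 4: λ.λ.λ.1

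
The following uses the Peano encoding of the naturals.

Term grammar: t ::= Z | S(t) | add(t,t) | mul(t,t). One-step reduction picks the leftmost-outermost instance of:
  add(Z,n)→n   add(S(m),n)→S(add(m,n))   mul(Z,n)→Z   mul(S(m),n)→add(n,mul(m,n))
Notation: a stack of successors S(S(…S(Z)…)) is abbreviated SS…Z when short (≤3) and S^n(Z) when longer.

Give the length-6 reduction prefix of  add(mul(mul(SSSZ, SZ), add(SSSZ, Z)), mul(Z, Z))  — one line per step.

Answer: after 6 steps: S(add(add(add(SSZ, Z), mul(add(Z, mul(SSZ, SZ)), add(SSSZ, Z))), mul(Z, Z)))

Working:
  start: add(mul(mul(SSSZ, SZ), add(SSSZ, Z)), mul(Z, Z))
  [1] add(mul(add(SZ, mul(SSZ, SZ)), add(SSSZ, Z)), mul(Z, Z))
  [2] add(mul(S(add(Z, mul(SSZ, SZ))), add(SSSZ, Z)), mul(Z, Z))
  [3] add(add(add(SSSZ, Z), mul(add(Z, mul(SSZ, SZ)), add(SSSZ, Z))), mul(Z, Z))
  [4] add(add(S(add(SSZ, Z)), mul(add(Z, mul(SSZ, SZ)), add(SSSZ, Z))), mul(Z, Z))
  [5] add(S(add(add(SSZ, Z), mul(add(Z, mul(SSZ, SZ)), add(SSSZ, Z)))), mul(Z, Z))
  [6] S(add(add(add(SSZ, Z), mul(add(Z, mul(SSZ, SZ)), add(SSSZ, Z))), mul(Z, Z)))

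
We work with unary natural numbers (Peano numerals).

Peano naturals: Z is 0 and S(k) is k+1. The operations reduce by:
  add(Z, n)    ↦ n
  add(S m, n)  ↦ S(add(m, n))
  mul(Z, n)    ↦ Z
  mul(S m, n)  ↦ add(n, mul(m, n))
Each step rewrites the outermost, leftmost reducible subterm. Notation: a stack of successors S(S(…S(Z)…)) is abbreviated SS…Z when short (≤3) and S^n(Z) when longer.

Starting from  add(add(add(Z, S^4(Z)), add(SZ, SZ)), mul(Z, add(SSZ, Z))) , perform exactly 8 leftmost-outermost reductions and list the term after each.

  start: add(add(add(Z, S^4(Z)), add(SZ, SZ)), mul(Z, add(SSZ, Z)))
  [1] add(add(S^4(Z), add(SZ, SZ)), mul(Z, add(SSZ, Z)))
  [2] add(S(add(SSSZ, add(SZ, SZ))), mul(Z, add(SSZ, Z)))
  [3] S(add(add(SSSZ, add(SZ, SZ)), mul(Z, add(SSZ, Z))))
  [4] S(add(S(add(SSZ, add(SZ, SZ))), mul(Z, add(SSZ, Z))))
  [5] S(S(add(add(SSZ, add(SZ, SZ)), mul(Z, add(SSZ, Z)))))
  [6] S(S(add(S(add(SZ, add(SZ, SZ))), mul(Z, add(SSZ, Z)))))
  [7] S(S(S(add(add(SZ, add(SZ, SZ)), mul(Z, add(SSZ, Z))))))
  [8] S(S(S(add(S(add(Z, add(SZ, SZ))), mul(Z, add(SSZ, Z))))))

Answer: after 8 steps: S(S(S(add(S(add(Z, add(SZ, SZ))), mul(Z, add(SSZ, Z))))))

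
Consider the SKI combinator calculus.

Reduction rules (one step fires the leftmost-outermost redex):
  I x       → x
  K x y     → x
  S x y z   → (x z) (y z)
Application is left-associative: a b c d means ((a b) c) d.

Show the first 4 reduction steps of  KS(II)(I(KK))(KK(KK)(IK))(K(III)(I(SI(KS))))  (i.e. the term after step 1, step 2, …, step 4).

Answer: after 4 steps: K(KK(KK)(IK)(K(III)(I(SI(KS)))))

Working:
  start: KS(II)(I(KK))(KK(KK)(IK))(K(III)(I(SI(KS))))
  [1] S(I(KK))(KK(KK)(IK))(K(III)(I(SI(KS))))
  [2] I(KK)(K(III)(I(SI(KS))))(KK(KK)(IK)(K(III)(I(SI(KS)))))
  [3] KK(K(III)(I(SI(KS))))(KK(KK)(IK)(K(III)(I(SI(KS)))))
  [4] K(KK(KK)(IK)(K(III)(I(SI(KS)))))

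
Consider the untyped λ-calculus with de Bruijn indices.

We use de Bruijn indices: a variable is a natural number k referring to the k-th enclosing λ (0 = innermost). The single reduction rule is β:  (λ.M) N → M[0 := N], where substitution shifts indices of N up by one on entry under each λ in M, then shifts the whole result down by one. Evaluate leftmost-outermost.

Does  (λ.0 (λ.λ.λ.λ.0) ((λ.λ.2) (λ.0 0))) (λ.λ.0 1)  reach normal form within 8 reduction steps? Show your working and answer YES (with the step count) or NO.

  start: (λ.0 (λ.λ.λ.λ.0) ((λ.λ.2) (λ.0 0))) (λ.λ.0 1)
  →1  (λ.λ.0 1) (λ.λ.λ.λ.0) ((λ.λ.λ.λ.0 1) (λ.0 0))
  →2  (λ.0 (λ.λ.λ.λ.0)) ((λ.λ.λ.λ.0 1) (λ.0 0))
  →3  (λ.λ.λ.λ.0 1) (λ.0 0) (λ.λ.λ.λ.0)
  →4  (λ.λ.λ.0 1) (λ.λ.λ.λ.0)
  →5  λ.λ.0 1

Answer: YES — reaches normal form λ.λ.0 1 in 5 ≤ 8 steps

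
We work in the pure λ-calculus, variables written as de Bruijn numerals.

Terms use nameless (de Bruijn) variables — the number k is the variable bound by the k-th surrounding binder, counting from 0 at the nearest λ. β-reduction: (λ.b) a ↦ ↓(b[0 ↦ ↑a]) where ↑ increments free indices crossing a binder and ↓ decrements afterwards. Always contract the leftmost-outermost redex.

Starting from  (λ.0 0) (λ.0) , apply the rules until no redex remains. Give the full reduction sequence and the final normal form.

Answer: normal form = λ.0  (in 2 steps)

Reduction:
  start: (λ.0 0) (λ.0)
  →1  (λ.0) (λ.0)
  →2  λ.0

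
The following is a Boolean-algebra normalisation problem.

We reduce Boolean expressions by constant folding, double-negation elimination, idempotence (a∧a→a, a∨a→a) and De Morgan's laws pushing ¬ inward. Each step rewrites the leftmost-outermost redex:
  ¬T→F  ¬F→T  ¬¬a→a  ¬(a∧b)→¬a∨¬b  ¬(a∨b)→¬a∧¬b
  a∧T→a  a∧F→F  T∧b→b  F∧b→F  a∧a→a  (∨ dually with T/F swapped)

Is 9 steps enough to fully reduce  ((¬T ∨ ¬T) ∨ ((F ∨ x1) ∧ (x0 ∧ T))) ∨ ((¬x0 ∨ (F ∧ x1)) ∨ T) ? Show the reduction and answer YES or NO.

Answer: YES — reaches normal form T in 7 ≤ 9 steps

Derivation:
  start: ((¬T ∨ ¬T) ∨ ((F ∨ x1) ∧ (x0 ∧ T))) ∨ ((¬x0 ∨ (F ∧ x1)) ∨ T)
  step 1: (¬T ∨ ((F ∨ x1) ∧ (x0 ∧ T))) ∨ ((¬x0 ∨ (F ∧ x1)) ∨ T)
  step 2: (F ∨ ((F ∨ x1) ∧ (x0 ∧ T))) ∨ ((¬x0 ∨ (F ∧ x1)) ∨ T)
  step 3: ((F ∨ x1) ∧ (x0 ∧ T)) ∨ ((¬x0 ∨ (F ∧ x1)) ∨ T)
  step 4: (x1 ∧ (x0 ∧ T)) ∨ ((¬x0 ∨ (F ∧ x1)) ∨ T)
  step 5: (x1 ∧ x0) ∨ ((¬x0 ∨ (F ∧ x1)) ∨ T)
  step 6: (x1 ∧ x0) ∨ T
  step 7: T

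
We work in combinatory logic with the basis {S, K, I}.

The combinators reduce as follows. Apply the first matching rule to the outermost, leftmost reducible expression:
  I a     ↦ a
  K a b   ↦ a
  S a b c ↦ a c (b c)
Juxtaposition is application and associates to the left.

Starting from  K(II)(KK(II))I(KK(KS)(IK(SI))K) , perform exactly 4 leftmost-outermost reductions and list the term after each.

Answer: after 4 steps: KK(KS)(IK(SI))K

Reduction:
  start: K(II)(KK(II))I(KK(KS)(IK(SI))K)
  [1] III(KK(KS)(IK(SI))K)
  [2] II(KK(KS)(IK(SI))K)
  [3] I(KK(KS)(IK(SI))K)
  [4] KK(KS)(IK(SI))K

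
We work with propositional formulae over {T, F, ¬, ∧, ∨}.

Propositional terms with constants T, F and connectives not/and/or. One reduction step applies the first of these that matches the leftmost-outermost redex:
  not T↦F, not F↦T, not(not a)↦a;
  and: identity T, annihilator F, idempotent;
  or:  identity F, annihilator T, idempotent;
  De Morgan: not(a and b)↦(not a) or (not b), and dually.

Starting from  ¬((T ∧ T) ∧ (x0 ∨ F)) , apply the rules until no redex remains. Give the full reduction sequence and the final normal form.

  start: ¬((T ∧ T) ∧ (x0 ∨ F))
  →1  ¬(T ∧ T) ∨ ¬(x0 ∨ F)
  →2  (¬T ∨ ¬T) ∨ ¬(x0 ∨ F)
  →3  ¬T ∨ ¬(x0 ∨ F)
  →4  F ∨ ¬(x0 ∨ F)
  →5  ¬(x0 ∨ F)
  →6  ¬x0 ∧ ¬F
  →7  ¬x0 ∧ T
  →8  ¬x0

Answer: normal form = ¬x0  (in 8 steps)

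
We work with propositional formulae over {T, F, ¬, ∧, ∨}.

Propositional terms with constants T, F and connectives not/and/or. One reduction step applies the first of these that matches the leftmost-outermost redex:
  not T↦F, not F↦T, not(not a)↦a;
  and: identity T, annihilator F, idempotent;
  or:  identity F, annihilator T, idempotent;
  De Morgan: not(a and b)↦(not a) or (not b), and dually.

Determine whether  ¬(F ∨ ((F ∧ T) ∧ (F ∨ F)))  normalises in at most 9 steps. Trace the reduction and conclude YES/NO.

  start: ¬(F ∨ ((F ∧ T) ∧ (F ∨ F)))
  [1] ¬F ∧ ¬((F ∧ T) ∧ (F ∨ F))
  [2] T ∧ ¬((F ∧ T) ∧ (F ∨ F))
  [3] ¬((F ∧ T) ∧ (F ∨ F))
  [4] ¬(F ∧ T) ∨ ¬(F ∨ F)
  [5] (¬F ∨ ¬T) ∨ ¬(F ∨ F)
  [6] (T ∨ ¬T) ∨ ¬(F ∨ F)
  [7] T ∨ ¬(F ∨ F)
  [8] T

Answer: YES — reaches normal form T in 8 ≤ 9 steps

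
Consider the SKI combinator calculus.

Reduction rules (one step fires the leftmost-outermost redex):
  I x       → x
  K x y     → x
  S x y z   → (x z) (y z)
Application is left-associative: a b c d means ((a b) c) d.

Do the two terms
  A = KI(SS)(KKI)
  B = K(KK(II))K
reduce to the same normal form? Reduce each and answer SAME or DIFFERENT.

Answer: SAME — A ⇓ K, B ⇓ K

Derivation:
Term A:
  start: KI(SS)(KKI)
  [1] I(KKI)
  [2] KKI
  [3] K

Term B:
  start: K(KK(II))K
  [1] KK(II)
  [2] K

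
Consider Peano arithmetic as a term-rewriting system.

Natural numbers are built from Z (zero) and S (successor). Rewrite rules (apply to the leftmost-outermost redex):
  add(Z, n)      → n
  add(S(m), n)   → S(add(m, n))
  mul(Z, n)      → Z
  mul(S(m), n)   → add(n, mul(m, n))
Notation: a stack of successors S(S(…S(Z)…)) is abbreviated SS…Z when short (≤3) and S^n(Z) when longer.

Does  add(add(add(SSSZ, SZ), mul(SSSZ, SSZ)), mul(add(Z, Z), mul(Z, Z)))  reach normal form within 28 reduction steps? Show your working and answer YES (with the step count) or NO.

Answer: NO — after 28 steps the term is S(S(S(S(S(S(S(S(S(add(add(SZ, mul(Z, SSZ)), mul(add(Z, Z), mul(Z, Z)))))))))))), not yet normal

Derivation:
  start: add(add(add(SSSZ, SZ), mul(SSSZ, SSZ)), mul(add(Z, Z), mul(Z, Z)))
  →1  add(add(S(add(SSZ, SZ)), mul(SSSZ, SSZ)), mul(add(Z, Z), mul(Z, Z)))
  →2  add(S(add(add(SSZ, SZ), mul(SSSZ, SSZ))), mul(add(Z, Z), mul(Z, Z)))
  →3  S(add(add(add(SSZ, SZ), mul(SSSZ, SSZ)), mul(add(Z, Z), mul(Z, Z))))
  →4  S(add(add(S(add(SZ, SZ)), mul(SSSZ, SSZ)), mul(add(Z, Z), mul(Z, Z))))
  →5  S(add(S(add(add(SZ, SZ), mul(SSSZ, SSZ))), mul(add(Z, Z), mul(Z, Z))))
  →6  S(S(add(add(add(SZ, SZ), mul(SSSZ, SSZ)), mul(add(Z, Z), mul(Z, Z)))))
  →7  S(S(add(add(S(add(Z, SZ)), mul(SSSZ, SSZ)), mul(add(Z, Z), mul(Z, Z)))))
  →8  S(S(add(S(add(add(Z, SZ), mul(SSSZ, SSZ))), mul(add(Z, Z), mul(Z, Z)))))
  →9  S(S(S(add(add(add(Z, SZ), mul(SSSZ, SSZ)), mul(add(Z, Z), mul(Z, Z))))))
  →10  S(S(S(add(add(SZ, mul(SSSZ, SSZ)), mul(add(Z, Z), mul(Z, Z))))))
  →11  S(S(S(add(S(add(Z, mul(SSSZ, SSZ))), mul(add(Z, Z), mul(Z, Z))))))
  →12  S(S(S(S(add(add(Z, mul(SSSZ, SSZ)), mul(add(Z, Z), mul(Z, Z)))))))
  →13  S(S(S(S(add(mul(SSSZ, SSZ), mul(add(Z, Z), mul(Z, Z)))))))
  →14  S(S(S(S(add(add(SSZ, mul(SSZ, SSZ)), mul(add(Z, Z), mul(Z, Z)))))))
  →15  S(S(S(S(add(S(add(SZ, mul(SSZ, SSZ))), mul(add(Z, Z), mul(Z, Z)))))))
  →16  S(S(S(S(S(add(add(SZ, mul(SSZ, SSZ)), mul(add(Z, Z), mul(Z, Z))))))))
  →17  S(S(S(S(S(add(S(add(Z, mul(SSZ, SSZ))), mul(add(Z, Z), mul(Z, Z))))))))
  →18  S(S(S(S(S(S(add(add(Z, mul(SSZ, SSZ)), mul(add(Z, Z), mul(Z, Z)))))))))
  →19  S(S(S(S(S(S(add(mul(SSZ, SSZ), mul(add(Z, Z), mul(Z, Z)))))))))
  →20  S(S(S(S(S(S(add(add(SSZ, mul(SZ, SSZ)), mul(add(Z, Z), mul(Z, Z)))))))))
  →21  S(S(S(S(S(S(add(S(add(SZ, mul(SZ, SSZ))), mul(add(Z, Z), mul(Z, Z)))))))))
  →22  S(S(S(S(S(S(S(add(add(SZ, mul(SZ, SSZ)), mul(add(Z, Z), mul(Z, Z))))))))))
  →23  S(S(S(S(S(S(S(add(S(add(Z, mul(SZ, SSZ))), mul(add(Z, Z), mul(Z, Z))))))))))
  →24  S(S(S(S(S(S(S(S(add(add(Z, mul(SZ, SSZ)), mul(add(Z, Z), mul(Z, Z)))))))))))
  →25  S(S(S(S(S(S(S(S(add(mul(SZ, SSZ), mul(add(Z, Z), mul(Z, Z)))))))))))
  →26  S(S(S(S(S(S(S(S(add(add(SSZ, mul(Z, SSZ)), mul(add(Z, Z), mul(Z, Z)))))))))))
  →27  S(S(S(S(S(S(S(S(add(S(add(SZ, mul(Z, SSZ))), mul(add(Z, Z), mul(Z, Z)))))))))))
  →28  S(S(S(S(S(S(S(S(S(add(add(SZ, mul(Z, SSZ)), mul(add(Z, Z), mul(Z, Z))))))))))))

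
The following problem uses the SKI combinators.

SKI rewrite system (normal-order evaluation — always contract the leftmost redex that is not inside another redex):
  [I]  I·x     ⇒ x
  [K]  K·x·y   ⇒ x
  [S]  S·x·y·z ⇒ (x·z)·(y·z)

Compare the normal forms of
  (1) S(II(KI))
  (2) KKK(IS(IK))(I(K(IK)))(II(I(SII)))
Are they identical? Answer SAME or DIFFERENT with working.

Term A:
  start: S(II(KI))
  →1  S(I(KI))
  →2  S(KI)

Term B:
  start: KKK(IS(IK))(I(K(IK)))(II(I(SII)))
  →1  K(IS(IK))(I(K(IK)))(II(I(SII)))
  →2  IS(IK)(II(I(SII)))
  →3  S(IK)(II(I(SII)))
  →4  SK(II(I(SII)))
  →5  SK(I(I(SII)))
  →6  SK(I(SII))
  →7  SK(SII)

Answer: DIFFERENT — A ⇓ S(KI), B ⇓ SK(SII)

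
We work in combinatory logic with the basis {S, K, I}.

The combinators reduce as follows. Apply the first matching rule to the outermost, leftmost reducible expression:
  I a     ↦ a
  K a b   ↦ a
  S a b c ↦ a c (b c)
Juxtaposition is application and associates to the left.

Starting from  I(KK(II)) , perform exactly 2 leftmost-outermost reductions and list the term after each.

Answer: after 2 steps: K

Reduction:
  start: I(KK(II))
  [1] KK(II)
  [2] K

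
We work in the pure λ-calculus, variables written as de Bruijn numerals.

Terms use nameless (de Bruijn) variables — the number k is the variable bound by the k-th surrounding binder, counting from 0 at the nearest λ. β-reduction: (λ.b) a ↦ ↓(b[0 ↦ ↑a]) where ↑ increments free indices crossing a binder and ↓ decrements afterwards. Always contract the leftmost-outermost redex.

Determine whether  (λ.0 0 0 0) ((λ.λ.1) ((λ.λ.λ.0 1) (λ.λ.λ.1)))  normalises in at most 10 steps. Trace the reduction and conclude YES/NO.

  start: (λ.0 0 0 0) ((λ.λ.1) ((λ.λ.λ.0 1) (λ.λ.λ.1)))
  step 1: (λ.λ.1) ((λ.λ.λ.0 1) (λ.λ.λ.1)) ((λ.λ.1) ((λ.λ.λ.0 1) (λ.λ.λ.1))) ((λ.λ.1) ((λ.λ.λ.0 1) (λ.λ.λ.1))) ((λ.λ.1) ((λ.λ.λ.0 1) (λ.λ.λ.1)))
  step 2: (λ.(λ.λ.λ.0 1) (λ.λ.λ.1)) ((λ.λ.1) ((λ.λ.λ.0 1) (λ.λ.λ.1))) ((λ.λ.1) ((λ.λ.λ.0 1) (λ.λ.λ.1))) ((λ.λ.1) ((λ.λ.λ.0 1) (λ.λ.λ.1)))
  step 3: (λ.λ.λ.0 1) (λ.λ.λ.1) ((λ.λ.1) ((λ.λ.λ.0 1) (λ.λ.λ.1))) ((λ.λ.1) ((λ.λ.λ.0 1) (λ.λ.λ.1)))
  step 4: (λ.λ.0 1) ((λ.λ.1) ((λ.λ.λ.0 1) (λ.λ.λ.1))) ((λ.λ.1) ((λ.λ.λ.0 1) (λ.λ.λ.1)))
  step 5: (λ.0 ((λ.λ.1) ((λ.λ.λ.0 1) (λ.λ.λ.1)))) ((λ.λ.1) ((λ.λ.λ.0 1) (λ.λ.λ.1)))
  step 6: (λ.λ.1) ((λ.λ.λ.0 1) (λ.λ.λ.1)) ((λ.λ.1) ((λ.λ.λ.0 1) (λ.λ.λ.1)))
  step 7: (λ.(λ.λ.λ.0 1) (λ.λ.λ.1)) ((λ.λ.1) ((λ.λ.λ.0 1) (λ.λ.λ.1)))
  step 8: (λ.λ.λ.0 1) (λ.λ.λ.1)
  step 9: λ.λ.0 1

Answer: YES — reaches normal form λ.λ.0 1 in 9 ≤ 10 steps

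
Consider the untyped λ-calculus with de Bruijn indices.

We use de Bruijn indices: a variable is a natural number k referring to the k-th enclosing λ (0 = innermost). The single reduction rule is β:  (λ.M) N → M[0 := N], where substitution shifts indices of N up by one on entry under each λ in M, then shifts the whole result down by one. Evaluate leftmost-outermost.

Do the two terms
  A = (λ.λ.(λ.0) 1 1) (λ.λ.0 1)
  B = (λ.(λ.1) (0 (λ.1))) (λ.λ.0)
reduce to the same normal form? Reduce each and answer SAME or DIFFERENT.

Term A:
  start: (λ.λ.(λ.0) 1 1) (λ.λ.0 1)
  [1] λ.(λ.0) (λ.λ.0 1) (λ.λ.0 1)
  [2] λ.(λ.λ.0 1) (λ.λ.0 1)
  [3] λ.λ.0 (λ.λ.0 1)

Term B:
  start: (λ.(λ.1) (0 (λ.1))) (λ.λ.0)
  [1] (λ.λ.λ.0) ((λ.λ.0) (λ.λ.λ.0))
  [2] λ.λ.0

Answer: DIFFERENT — A ⇓ λ.λ.0 (λ.λ.0 1), B ⇓ λ.λ.0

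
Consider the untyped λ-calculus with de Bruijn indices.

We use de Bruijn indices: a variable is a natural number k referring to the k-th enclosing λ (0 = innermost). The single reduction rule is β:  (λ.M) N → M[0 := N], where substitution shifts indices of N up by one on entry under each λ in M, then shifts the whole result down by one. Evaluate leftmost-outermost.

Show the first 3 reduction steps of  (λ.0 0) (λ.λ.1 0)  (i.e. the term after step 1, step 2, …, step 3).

Answer: after 3 steps: λ.λ.1 0

Reduction:
  start: (λ.0 0) (λ.λ.1 0)
  →1  (λ.λ.1 0) (λ.λ.1 0)
  →2  λ.(λ.λ.1 0) 0
  →3  λ.λ.1 0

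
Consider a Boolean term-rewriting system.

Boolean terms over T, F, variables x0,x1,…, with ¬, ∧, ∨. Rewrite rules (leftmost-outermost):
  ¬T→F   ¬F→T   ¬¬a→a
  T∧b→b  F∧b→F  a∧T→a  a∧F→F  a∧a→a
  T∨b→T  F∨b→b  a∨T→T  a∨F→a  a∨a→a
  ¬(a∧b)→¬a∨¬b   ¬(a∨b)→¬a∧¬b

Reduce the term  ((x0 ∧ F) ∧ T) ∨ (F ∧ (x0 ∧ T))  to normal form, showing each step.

  start: ((x0 ∧ F) ∧ T) ∨ (F ∧ (x0 ∧ T))
  step 1: (x0 ∧ F) ∨ (F ∧ (x0 ∧ T))
  step 2: F ∨ (F ∧ (x0 ∧ T))
  step 3: F ∧ (x0 ∧ T)
  step 4: F

Answer: normal form = F  (in 4 steps)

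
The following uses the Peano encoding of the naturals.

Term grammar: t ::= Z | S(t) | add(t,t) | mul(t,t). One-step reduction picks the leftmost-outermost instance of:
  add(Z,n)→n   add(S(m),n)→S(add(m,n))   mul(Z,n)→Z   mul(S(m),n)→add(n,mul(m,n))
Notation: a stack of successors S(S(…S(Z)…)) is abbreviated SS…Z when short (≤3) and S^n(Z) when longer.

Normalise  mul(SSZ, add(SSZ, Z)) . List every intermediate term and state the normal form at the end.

Answer: normal form = S^4(Z)  (in 15 steps)

Derivation:
  start: mul(SSZ, add(SSZ, Z))
  →1  add(add(SSZ, Z), mul(SZ, add(SSZ, Z)))
  →2  add(S(add(SZ, Z)), mul(SZ, add(SSZ, Z)))
  →3  S(add(add(SZ, Z), mul(SZ, add(SSZ, Z))))
  →4  S(add(S(add(Z, Z)), mul(SZ, add(SSZ, Z))))
  →5  S(S(add(add(Z, Z), mul(SZ, add(SSZ, Z)))))
  →6  S(S(add(Z, mul(SZ, add(SSZ, Z)))))
  →7  S(S(mul(SZ, add(SSZ, Z))))
  →8  S(S(add(add(SSZ, Z), mul(Z, add(SSZ, Z)))))
  →9  S(S(add(S(add(SZ, Z)), mul(Z, add(SSZ, Z)))))
  →10  S(S(S(add(add(SZ, Z), mul(Z, add(SSZ, Z))))))
  →11  S(S(S(add(S(add(Z, Z)), mul(Z, add(SSZ, Z))))))
  →12  S(S(S(S(add(add(Z, Z), mul(Z, add(SSZ, Z)))))))
  →13  S(S(S(S(add(Z, mul(Z, add(SSZ, Z)))))))
  →14  S(S(S(S(mul(Z, add(SSZ, Z))))))
  →15  S^4(Z)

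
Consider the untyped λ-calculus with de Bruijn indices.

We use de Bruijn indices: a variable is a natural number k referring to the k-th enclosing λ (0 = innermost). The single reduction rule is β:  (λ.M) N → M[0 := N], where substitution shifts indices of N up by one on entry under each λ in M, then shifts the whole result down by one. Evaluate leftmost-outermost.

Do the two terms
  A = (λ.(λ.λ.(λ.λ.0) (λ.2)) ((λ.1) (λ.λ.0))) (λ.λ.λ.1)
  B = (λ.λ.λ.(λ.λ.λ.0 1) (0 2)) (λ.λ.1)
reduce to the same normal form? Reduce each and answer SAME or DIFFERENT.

Answer: DIFFERENT — A ⇓ λ.λ.0, B ⇓ λ.λ.λ.λ.0 1

Reduction:
Term A:
  start: (λ.(λ.λ.(λ.λ.0) (λ.2)) ((λ.1) (λ.λ.0))) (λ.λ.λ.1)
  →1  (λ.λ.(λ.λ.0) (λ.2)) ((λ.λ.λ.λ.1) (λ.λ.0))
  →2  λ.(λ.λ.0) (λ.(λ.λ.λ.λ.1) (λ.λ.0))
  →3  λ.λ.0

Term B:
  start: (λ.λ.λ.(λ.λ.λ.0 1) (0 2)) (λ.λ.1)
  →1  λ.λ.(λ.λ.λ.0 1) (0 (λ.λ.1))
  →2  λ.λ.λ.λ.0 1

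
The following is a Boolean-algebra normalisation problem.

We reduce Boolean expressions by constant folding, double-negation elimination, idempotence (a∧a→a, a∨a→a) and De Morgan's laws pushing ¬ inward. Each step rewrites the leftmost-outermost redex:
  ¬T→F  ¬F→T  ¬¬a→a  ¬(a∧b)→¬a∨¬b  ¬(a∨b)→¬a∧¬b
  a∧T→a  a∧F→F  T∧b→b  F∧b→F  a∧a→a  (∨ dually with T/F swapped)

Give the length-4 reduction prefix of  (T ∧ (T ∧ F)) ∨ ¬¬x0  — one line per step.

  start: (T ∧ (T ∧ F)) ∨ ¬¬x0
  [1] (T ∧ F) ∨ ¬¬x0
  [2] F ∨ ¬¬x0
  [3] ¬¬x0
  [4] x0

Answer: after 4 steps: x0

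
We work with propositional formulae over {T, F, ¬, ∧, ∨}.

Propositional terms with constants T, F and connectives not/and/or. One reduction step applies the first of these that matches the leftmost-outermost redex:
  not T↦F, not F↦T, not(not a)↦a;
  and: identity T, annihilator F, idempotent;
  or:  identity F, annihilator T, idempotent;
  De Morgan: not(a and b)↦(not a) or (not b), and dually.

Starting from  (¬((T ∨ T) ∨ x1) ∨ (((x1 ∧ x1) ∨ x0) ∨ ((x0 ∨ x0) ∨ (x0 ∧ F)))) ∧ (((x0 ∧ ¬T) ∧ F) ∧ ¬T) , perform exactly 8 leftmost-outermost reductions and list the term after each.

Answer: after 8 steps: ((x1 ∨ x0) ∨ (x0 ∨ (x0 ∧ F))) ∧ (((x0 ∧ ¬T) ∧ F) ∧ ¬T)

Working:
  start: (¬((T ∨ T) ∨ x1) ∨ (((x1 ∧ x1) ∨ x0) ∨ ((x0 ∨ x0) ∨ (x0 ∧ F)))) ∧ (((x0 ∧ ¬T) ∧ F) ∧ ¬T)
  →1  ((¬(T ∨ T) ∧ ¬x1) ∨ (((x1 ∧ x1) ∨ x0) ∨ ((x0 ∨ x0) ∨ (x0 ∧ F)))) ∧ (((x0 ∧ ¬T) ∧ F) ∧ ¬T)
  →2  (((¬T ∧ ¬T) ∧ ¬x1) ∨ (((x1 ∧ x1) ∨ x0) ∨ ((x0 ∨ x0) ∨ (x0 ∧ F)))) ∧ (((x0 ∧ ¬T) ∧ F) ∧ ¬T)
  →3  ((¬T ∧ ¬x1) ∨ (((x1 ∧ x1) ∨ x0) ∨ ((x0 ∨ x0) ∨ (x0 ∧ F)))) ∧ (((x0 ∧ ¬T) ∧ F) ∧ ¬T)
  →4  ((F ∧ ¬x1) ∨ (((x1 ∧ x1) ∨ x0) ∨ ((x0 ∨ x0) ∨ (x0 ∧ F)))) ∧ (((x0 ∧ ¬T) ∧ F) ∧ ¬T)
  →5  (F ∨ (((x1 ∧ x1) ∨ x0) ∨ ((x0 ∨ x0) ∨ (x0 ∧ F)))) ∧ (((x0 ∧ ¬T) ∧ F) ∧ ¬T)
  →6  (((x1 ∧ x1) ∨ x0) ∨ ((x0 ∨ x0) ∨ (x0 ∧ F))) ∧ (((x0 ∧ ¬T) ∧ F) ∧ ¬T)
  →7  ((x1 ∨ x0) ∨ ((x0 ∨ x0) ∨ (x0 ∧ F))) ∧ (((x0 ∧ ¬T) ∧ F) ∧ ¬T)
  →8  ((x1 ∨ x0) ∨ (x0 ∨ (x0 ∧ F))) ∧ (((x0 ∧ ¬T) ∧ F) ∧ ¬T)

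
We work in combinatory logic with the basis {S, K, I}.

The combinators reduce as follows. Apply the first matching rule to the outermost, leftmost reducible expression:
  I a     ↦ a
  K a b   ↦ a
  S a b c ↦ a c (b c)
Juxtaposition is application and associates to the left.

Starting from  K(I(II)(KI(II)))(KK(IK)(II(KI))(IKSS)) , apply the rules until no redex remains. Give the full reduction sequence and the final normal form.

Answer: normal form = I  (in 5 steps)

Reduction:
  start: K(I(II)(KI(II)))(KK(IK)(II(KI))(IKSS))
  →1  I(II)(KI(II))
  →2  II(KI(II))
  →3  I(KI(II))
  →4  KI(II)
  →5  I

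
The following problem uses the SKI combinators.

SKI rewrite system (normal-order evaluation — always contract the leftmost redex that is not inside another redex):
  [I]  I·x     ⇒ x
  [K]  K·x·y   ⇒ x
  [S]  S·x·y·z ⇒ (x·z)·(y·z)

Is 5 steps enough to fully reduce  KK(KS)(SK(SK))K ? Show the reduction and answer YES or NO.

  start: KK(KS)(SK(SK))K
  [1] K(SK(SK))K
  [2] SK(SK)

Answer: YES — reaches normal form SK(SK) in 2 ≤ 5 steps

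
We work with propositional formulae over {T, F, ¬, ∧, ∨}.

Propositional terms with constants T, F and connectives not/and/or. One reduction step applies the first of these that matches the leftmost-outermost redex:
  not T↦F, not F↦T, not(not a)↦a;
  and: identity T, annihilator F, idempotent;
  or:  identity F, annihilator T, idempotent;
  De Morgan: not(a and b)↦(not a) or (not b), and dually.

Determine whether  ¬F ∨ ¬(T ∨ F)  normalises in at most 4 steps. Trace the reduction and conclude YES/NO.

  start: ¬F ∨ ¬(T ∨ F)
  [1] T ∨ ¬(T ∨ F)
  [2] T

Answer: YES — reaches normal form T in 2 ≤ 4 steps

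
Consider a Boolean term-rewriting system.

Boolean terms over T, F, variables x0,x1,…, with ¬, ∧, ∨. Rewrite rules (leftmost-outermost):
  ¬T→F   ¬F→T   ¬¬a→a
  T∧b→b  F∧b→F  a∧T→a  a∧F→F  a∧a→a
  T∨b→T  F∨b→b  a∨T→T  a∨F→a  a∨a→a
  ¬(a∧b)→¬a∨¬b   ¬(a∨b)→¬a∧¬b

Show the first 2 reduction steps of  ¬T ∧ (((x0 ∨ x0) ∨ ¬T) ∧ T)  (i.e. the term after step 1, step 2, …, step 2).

  start: ¬T ∧ (((x0 ∨ x0) ∨ ¬T) ∧ T)
  step 1: F ∧ (((x0 ∨ x0) ∨ ¬T) ∧ T)
  step 2: F

Answer: after 2 steps: F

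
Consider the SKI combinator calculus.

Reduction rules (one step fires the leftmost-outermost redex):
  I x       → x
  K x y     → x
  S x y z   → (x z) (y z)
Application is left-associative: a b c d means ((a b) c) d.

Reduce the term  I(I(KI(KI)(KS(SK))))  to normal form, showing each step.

Answer: normal form = S  (in 5 steps)

Reduction:
  start: I(I(KI(KI)(KS(SK))))
  [1] I(KI(KI)(KS(SK)))
  [2] KI(KI)(KS(SK))
  [3] I(KS(SK))
  [4] KS(SK)
  [5] S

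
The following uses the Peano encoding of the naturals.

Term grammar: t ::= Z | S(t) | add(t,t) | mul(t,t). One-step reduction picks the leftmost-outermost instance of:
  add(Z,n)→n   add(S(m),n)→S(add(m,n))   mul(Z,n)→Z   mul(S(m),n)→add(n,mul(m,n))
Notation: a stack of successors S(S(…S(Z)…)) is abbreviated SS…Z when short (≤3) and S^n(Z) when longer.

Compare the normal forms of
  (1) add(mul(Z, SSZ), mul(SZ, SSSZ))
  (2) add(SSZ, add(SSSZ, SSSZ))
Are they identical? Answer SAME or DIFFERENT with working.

Answer: DIFFERENT — A ⇓ SSSZ, B ⇓ S^8(Z)

Working:
Term A:
  start: add(mul(Z, SSZ), mul(SZ, SSSZ))
  [1] add(Z, mul(SZ, SSSZ))
  [2] mul(SZ, SSSZ)
  [3] add(SSSZ, mul(Z, SSSZ))
  [4] S(add(SSZ, mul(Z, SSSZ)))
  [5] S(S(add(SZ, mul(Z, SSSZ))))
  [6] S(S(S(add(Z, mul(Z, SSSZ)))))
  [7] S(S(S(mul(Z, SSSZ))))
  [8] SSSZ

Term B:
  start: add(SSZ, add(SSSZ, SSSZ))
  [1] S(add(SZ, add(SSSZ, SSSZ)))
  [2] S(S(add(Z, add(SSSZ, SSSZ))))
  [3] S(S(add(SSSZ, SSSZ)))
  [4] S(S(S(add(SSZ, SSSZ))))
  [5] S(S(S(S(add(SZ, SSSZ)))))
  [6] S(S(S(S(S(add(Z, SSSZ))))))
  [7] S^8(Z)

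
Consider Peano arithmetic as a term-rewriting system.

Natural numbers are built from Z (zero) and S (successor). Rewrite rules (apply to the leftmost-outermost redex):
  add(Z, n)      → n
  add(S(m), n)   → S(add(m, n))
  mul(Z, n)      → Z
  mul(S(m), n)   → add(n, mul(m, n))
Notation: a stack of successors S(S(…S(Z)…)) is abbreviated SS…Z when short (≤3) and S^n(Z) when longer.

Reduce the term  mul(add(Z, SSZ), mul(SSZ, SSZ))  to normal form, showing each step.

Answer: normal form = S^8(Z)  (in 32 steps)

Reduction:
  start: mul(add(Z, SSZ), mul(SSZ, SSZ))
  →1  mul(SSZ, mul(SSZ, SSZ))
  →2  add(mul(SSZ, SSZ), mul(SZ, mul(SSZ, SSZ)))
  →3  add(add(SSZ, mul(SZ, SSZ)), mul(SZ, mul(SSZ, SSZ)))
  →4  add(S(add(SZ, mul(SZ, SSZ))), mul(SZ, mul(SSZ, SSZ)))
  →5  S(add(add(SZ, mul(SZ, SSZ)), mul(SZ, mul(SSZ, SSZ))))
  →6  S(add(S(add(Z, mul(SZ, SSZ))), mul(SZ, mul(SSZ, SSZ))))
  →7  S(S(add(add(Z, mul(SZ, SSZ)), mul(SZ, mul(SSZ, SSZ)))))
  →8  S(S(add(mul(SZ, SSZ), mul(SZ, mul(SSZ, SSZ)))))
  →9  S(S(add(add(SSZ, mul(Z, SSZ)), mul(SZ, mul(SSZ, SSZ)))))
  →10  S(S(add(S(add(SZ, mul(Z, SSZ))), mul(SZ, mul(SSZ, SSZ)))))
  →11  S(S(S(add(add(SZ, mul(Z, SSZ)), mul(SZ, mul(SSZ, SSZ))))))
  →12  S(S(S(add(S(add(Z, mul(Z, SSZ))), mul(SZ, mul(SSZ, SSZ))))))
  →13  S(S(S(S(add(add(Z, mul(Z, SSZ)), mul(SZ, mul(SSZ, SSZ)))))))
  →14  S(S(S(S(add(mul(Z, SSZ), mul(SZ, mul(SSZ, SSZ)))))))
  →15  S(S(S(S(add(Z, mul(SZ, mul(SSZ, SSZ)))))))
  →16  S(S(S(S(mul(SZ, mul(SSZ, SSZ))))))
  →17  S(S(S(S(add(mul(SSZ, SSZ), mul(Z, mul(SSZ, SSZ)))))))
  →18  S(S(S(S(add(add(SSZ, mul(SZ, SSZ)), mul(Z, mul(SSZ, SSZ)))))))
  →19  S(S(S(S(add(S(add(SZ, mul(SZ, SSZ))), mul(Z, mul(SSZ, SSZ)))))))
  →20  S(S(S(S(S(add(add(SZ, mul(SZ, SSZ)), mul(Z, mul(SSZ, SSZ))))))))
  →21  S(S(S(S(S(add(S(add(Z, mul(SZ, SSZ))), mul(Z, mul(SSZ, SSZ))))))))
  →22  S(S(S(S(S(S(add(add(Z, mul(SZ, SSZ)), mul(Z, mul(SSZ, SSZ)))))))))
  →23  S(S(S(S(S(S(add(mul(SZ, SSZ), mul(Z, mul(SSZ, SSZ)))))))))
  →24  S(S(S(S(S(S(add(add(SSZ, mul(Z, SSZ)), mul(Z, mul(SSZ, SSZ)))))))))
  →25  S(S(S(S(S(S(add(S(add(SZ, mul(Z, SSZ))), mul(Z, mul(SSZ, SSZ)))))))))
  →26  S(S(S(S(S(S(S(add(add(SZ, mul(Z, SSZ)), mul(Z, mul(SSZ, SSZ))))))))))
  →27  S(S(S(S(S(S(S(add(S(add(Z, mul(Z, SSZ))), mul(Z, mul(SSZ, SSZ))))))))))
  →28  S(S(S(S(S(S(S(S(add(add(Z, mul(Z, SSZ)), mul(Z, mul(SSZ, SSZ)))))))))))
  →29  S(S(S(S(S(S(S(S(add(mul(Z, SSZ), mul(Z, mul(SSZ, SSZ)))))))))))
  →30  S(S(S(S(S(S(S(S(add(Z, mul(Z, mul(SSZ, SSZ)))))))))))
  →31  S(S(S(S(S(S(S(S(mul(Z, mul(SSZ, SSZ))))))))))
  →32  S^8(Z)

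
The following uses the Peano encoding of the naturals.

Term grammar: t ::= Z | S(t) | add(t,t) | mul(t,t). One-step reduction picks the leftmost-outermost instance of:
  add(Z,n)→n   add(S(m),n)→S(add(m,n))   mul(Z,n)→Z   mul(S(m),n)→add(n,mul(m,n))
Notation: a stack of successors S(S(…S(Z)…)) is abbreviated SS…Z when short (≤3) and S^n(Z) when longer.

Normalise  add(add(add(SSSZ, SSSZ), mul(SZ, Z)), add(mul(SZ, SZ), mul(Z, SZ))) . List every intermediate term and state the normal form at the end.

Answer: normal form = S^7(Z)  (in 28 steps)

Reduction:
  start: add(add(add(SSSZ, SSSZ), mul(SZ, Z)), add(mul(SZ, SZ), mul(Z, SZ)))
  [1] add(add(S(add(SSZ, SSSZ)), mul(SZ, Z)), add(mul(SZ, SZ), mul(Z, SZ)))
  [2] add(S(add(add(SSZ, SSSZ), mul(SZ, Z))), add(mul(SZ, SZ), mul(Z, SZ)))
  [3] S(add(add(add(SSZ, SSSZ), mul(SZ, Z)), add(mul(SZ, SZ), mul(Z, SZ))))
  [4] S(add(add(S(add(SZ, SSSZ)), mul(SZ, Z)), add(mul(SZ, SZ), mul(Z, SZ))))
  [5] S(add(S(add(add(SZ, SSSZ), mul(SZ, Z))), add(mul(SZ, SZ), mul(Z, SZ))))
  [6] S(S(add(add(add(SZ, SSSZ), mul(SZ, Z)), add(mul(SZ, SZ), mul(Z, SZ)))))
  [7] S(S(add(add(S(add(Z, SSSZ)), mul(SZ, Z)), add(mul(SZ, SZ), mul(Z, SZ)))))
  [8] S(S(add(S(add(add(Z, SSSZ), mul(SZ, Z))), add(mul(SZ, SZ), mul(Z, SZ)))))
  [9] S(S(S(add(add(add(Z, SSSZ), mul(SZ, Z)), add(mul(SZ, SZ), mul(Z, SZ))))))
  [10] S(S(S(add(add(SSSZ, mul(SZ, Z)), add(mul(SZ, SZ), mul(Z, SZ))))))
  [11] S(S(S(add(S(add(SSZ, mul(SZ, Z))), add(mul(SZ, SZ), mul(Z, SZ))))))
  [12] S(S(S(S(add(add(SSZ, mul(SZ, Z)), add(mul(SZ, SZ), mul(Z, SZ)))))))
  [13] S(S(S(S(add(S(add(SZ, mul(SZ, Z))), add(mul(SZ, SZ), mul(Z, SZ)))))))
  [14] S(S(S(S(S(add(add(SZ, mul(SZ, Z)), add(mul(SZ, SZ), mul(Z, SZ))))))))
  [15] S(S(S(S(S(add(S(add(Z, mul(SZ, Z))), add(mul(SZ, SZ), mul(Z, SZ))))))))
  [16] S(S(S(S(S(S(add(add(Z, mul(SZ, Z)), add(mul(SZ, SZ), mul(Z, SZ)))))))))
  [17] S(S(S(S(S(S(add(mul(SZ, Z), add(mul(SZ, SZ), mul(Z, SZ)))))))))
  [18] S(S(S(S(S(S(add(add(Z, mul(Z, Z)), add(mul(SZ, SZ), mul(Z, SZ)))))))))
  [19] S(S(S(S(S(S(add(mul(Z, Z), add(mul(SZ, SZ), mul(Z, SZ)))))))))
  [20] S(S(S(S(S(S(add(Z, add(mul(SZ, SZ), mul(Z, SZ)))))))))
  [21] S(S(S(S(S(S(add(mul(SZ, SZ), mul(Z, SZ))))))))
  [22] S(S(S(S(S(S(add(add(SZ, mul(Z, SZ)), mul(Z, SZ))))))))
  [23] S(S(S(S(S(S(add(S(add(Z, mul(Z, SZ))), mul(Z, SZ))))))))
  [24] S(S(S(S(S(S(S(add(add(Z, mul(Z, SZ)), mul(Z, SZ)))))))))
  [25] S(S(S(S(S(S(S(add(mul(Z, SZ), mul(Z, SZ)))))))))
  [26] S(S(S(S(S(S(S(add(Z, mul(Z, SZ)))))))))
  [27] S(S(S(S(S(S(S(mul(Z, SZ))))))))
  [28] S^7(Z)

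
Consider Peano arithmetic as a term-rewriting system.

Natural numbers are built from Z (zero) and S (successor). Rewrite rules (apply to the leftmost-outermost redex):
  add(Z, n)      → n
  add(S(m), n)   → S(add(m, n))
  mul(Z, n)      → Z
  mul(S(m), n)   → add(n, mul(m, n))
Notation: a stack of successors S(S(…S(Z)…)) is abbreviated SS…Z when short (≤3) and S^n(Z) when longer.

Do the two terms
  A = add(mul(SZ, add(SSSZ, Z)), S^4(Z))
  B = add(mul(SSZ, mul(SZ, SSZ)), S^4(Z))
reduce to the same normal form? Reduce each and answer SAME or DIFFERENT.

Answer: DIFFERENT — A ⇓ S^7(Z), B ⇓ S^8(Z)

Working:
Term A:
  start: add(mul(SZ, add(SSSZ, Z)), S^4(Z))
  [1] add(add(add(SSSZ, Z), mul(Z, add(SSSZ, Z))), S^4(Z))
  [2] add(add(S(add(SSZ, Z)), mul(Z, add(SSSZ, Z))), S^4(Z))
  [3] add(S(add(add(SSZ, Z), mul(Z, add(SSSZ, Z)))), S^4(Z))
  [4] S(add(add(add(SSZ, Z), mul(Z, add(SSSZ, Z))), S^4(Z)))
  [5] S(add(add(S(add(SZ, Z)), mul(Z, add(SSSZ, Z))), S^4(Z)))
  [6] S(add(S(add(add(SZ, Z), mul(Z, add(SSSZ, Z)))), S^4(Z)))
  [7] S(S(add(add(add(SZ, Z), mul(Z, add(SSSZ, Z))), S^4(Z))))
  [8] S(S(add(add(S(add(Z, Z)), mul(Z, add(SSSZ, Z))), S^4(Z))))
  [9] S(S(add(S(add(add(Z, Z), mul(Z, add(SSSZ, Z)))), S^4(Z))))
  [10] S(S(S(add(add(add(Z, Z), mul(Z, add(SSSZ, Z))), S^4(Z)))))
  [11] S(S(S(add(add(Z, mul(Z, add(SSSZ, Z))), S^4(Z)))))
  [12] S(S(S(add(mul(Z, add(SSSZ, Z)), S^4(Z)))))
  [13] S(S(S(add(Z, S^4(Z)))))
  [14] S^7(Z)

Term B:
  start: add(mul(SSZ, mul(SZ, SSZ)), S^4(Z))
  [1] add(add(mul(SZ, SSZ), mul(SZ, mul(SZ, SSZ))), S^4(Z))
  [2] add(add(add(SSZ, mul(Z, SSZ)), mul(SZ, mul(SZ, SSZ))), S^4(Z))
  [3] add(add(S(add(SZ, mul(Z, SSZ))), mul(SZ, mul(SZ, SSZ))), S^4(Z))
  [4] add(S(add(add(SZ, mul(Z, SSZ)), mul(SZ, mul(SZ, SSZ)))), S^4(Z))
  [5] S(add(add(add(SZ, mul(Z, SSZ)), mul(SZ, mul(SZ, SSZ))), S^4(Z)))
  [6] S(add(add(S(add(Z, mul(Z, SSZ))), mul(SZ, mul(SZ, SSZ))), S^4(Z)))
  [7] S(add(S(add(add(Z, mul(Z, SSZ)), mul(SZ, mul(SZ, SSZ)))), S^4(Z)))
  [8] S(S(add(add(add(Z, mul(Z, SSZ)), mul(SZ, mul(SZ, SSZ))), S^4(Z))))
  [9] S(S(add(add(mul(Z, SSZ), mul(SZ, mul(SZ, SSZ))), S^4(Z))))
  [10] S(S(add(add(Z, mul(SZ, mul(SZ, SSZ))), S^4(Z))))
  [11] S(S(add(mul(SZ, mul(SZ, SSZ)), S^4(Z))))
  [12] S(S(add(add(mul(SZ, SSZ), mul(Z, mul(SZ, SSZ))), S^4(Z))))
  [13] S(S(add(add(add(SSZ, mul(Z, SSZ)), mul(Z, mul(SZ, SSZ))), S^4(Z))))
  [14] S(S(add(add(S(add(SZ, mul(Z, SSZ))), mul(Z, mul(SZ, SSZ))), S^4(Z))))
  [15] S(S(add(S(add(add(SZ, mul(Z, SSZ)), mul(Z, mul(SZ, SSZ)))), S^4(Z))))
  [16] S(S(S(add(add(add(SZ, mul(Z, SSZ)), mul(Z, mul(SZ, SSZ))), S^4(Z)))))
  [17] S(S(S(add(add(S(add(Z, mul(Z, SSZ))), mul(Z, mul(SZ, SSZ))), S^4(Z)))))
  [18] S(S(S(add(S(add(add(Z, mul(Z, SSZ)), mul(Z, mul(SZ, SSZ)))), S^4(Z)))))
  [19] S(S(S(S(add(add(add(Z, mul(Z, SSZ)), mul(Z, mul(SZ, SSZ))), S^4(Z))))))
  [20] S(S(S(S(add(add(mul(Z, SSZ), mul(Z, mul(SZ, SSZ))), S^4(Z))))))
  [21] S(S(S(S(add(add(Z, mul(Z, mul(SZ, SSZ))), S^4(Z))))))
  [22] S(S(S(S(add(mul(Z, mul(SZ, SSZ)), S^4(Z))))))
  [23] S(S(S(S(add(Z, S^4(Z))))))
  [24] S^8(Z)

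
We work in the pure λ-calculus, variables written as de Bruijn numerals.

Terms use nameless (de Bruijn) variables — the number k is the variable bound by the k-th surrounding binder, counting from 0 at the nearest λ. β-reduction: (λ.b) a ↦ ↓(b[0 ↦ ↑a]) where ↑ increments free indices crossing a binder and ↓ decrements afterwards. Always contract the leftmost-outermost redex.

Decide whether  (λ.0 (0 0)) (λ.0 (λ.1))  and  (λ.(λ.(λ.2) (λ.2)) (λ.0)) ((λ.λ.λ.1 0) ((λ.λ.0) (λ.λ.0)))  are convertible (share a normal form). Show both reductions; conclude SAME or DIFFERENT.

Answer: DIFFERENT — A ⇓ λ.0 (λ.1), B ⇓ λ.λ.1 0

Working:
Term A:
  start: (λ.0 (0 0)) (λ.0 (λ.1))
  →1  (λ.0 (λ.1)) ((λ.0 (λ.1)) (λ.0 (λ.1)))
  →2  (λ.0 (λ.1)) (λ.0 (λ.1)) (λ.(λ.0 (λ.1)) (λ.0 (λ.1)))
  →3  (λ.0 (λ.1)) (λ.λ.0 (λ.1)) (λ.(λ.0 (λ.1)) (λ.0 (λ.1)))
  →4  (λ.λ.0 (λ.1)) (λ.λ.λ.0 (λ.1)) (λ.(λ.0 (λ.1)) (λ.0 (λ.1)))
  →5  (λ.0 (λ.1)) (λ.(λ.0 (λ.1)) (λ.0 (λ.1)))
  →6  (λ.(λ.0 (λ.1)) (λ.0 (λ.1))) (λ.λ.(λ.0 (λ.1)) (λ.0 (λ.1)))
  →7  (λ.0 (λ.1)) (λ.0 (λ.1))
  →8  (λ.0 (λ.1)) (λ.λ.0 (λ.1))
  →9  (λ.λ.0 (λ.1)) (λ.λ.λ.0 (λ.1))
  →10  λ.0 (λ.1)

Term B:
  start: (λ.(λ.(λ.2) (λ.2)) (λ.0)) ((λ.λ.λ.1 0) ((λ.λ.0) (λ.λ.0)))
  →1  (λ.(λ.(λ.λ.λ.1 0) ((λ.λ.0) (λ.λ.0))) (λ.(λ.λ.λ.1 0) ((λ.λ.0) (λ.λ.0)))) (λ.0)
  →2  (λ.(λ.λ.λ.1 0) ((λ.λ.0) (λ.λ.0))) (λ.(λ.λ.λ.1 0) ((λ.λ.0) (λ.λ.0)))
  →3  (λ.λ.λ.1 0) ((λ.λ.0) (λ.λ.0))
  →4  λ.λ.1 0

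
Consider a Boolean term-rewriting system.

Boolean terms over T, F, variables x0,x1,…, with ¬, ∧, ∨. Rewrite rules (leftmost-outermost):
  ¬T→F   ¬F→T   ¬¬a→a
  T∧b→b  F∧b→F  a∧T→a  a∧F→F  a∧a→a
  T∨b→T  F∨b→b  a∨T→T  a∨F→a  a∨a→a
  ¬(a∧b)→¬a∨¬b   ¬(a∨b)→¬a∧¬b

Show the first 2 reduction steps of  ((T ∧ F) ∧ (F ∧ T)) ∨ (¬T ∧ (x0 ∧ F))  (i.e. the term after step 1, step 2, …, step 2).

Answer: after 2 steps: F ∨ (¬T ∧ (x0 ∧ F))

Working:
  start: ((T ∧ F) ∧ (F ∧ T)) ∨ (¬T ∧ (x0 ∧ F))
  →1  (F ∧ (F ∧ T)) ∨ (¬T ∧ (x0 ∧ F))
  →2  F ∨ (¬T ∧ (x0 ∧ F))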